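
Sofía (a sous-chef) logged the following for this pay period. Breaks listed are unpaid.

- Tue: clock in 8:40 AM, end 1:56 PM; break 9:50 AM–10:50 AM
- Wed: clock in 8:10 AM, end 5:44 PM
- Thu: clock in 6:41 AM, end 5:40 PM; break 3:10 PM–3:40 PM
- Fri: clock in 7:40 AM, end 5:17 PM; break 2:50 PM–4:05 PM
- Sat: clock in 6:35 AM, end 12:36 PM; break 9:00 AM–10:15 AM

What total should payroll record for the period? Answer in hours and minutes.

Tue: 8:40 AM–1:56 PM = 5 h 16 min; less 60 min break → 4 h 16 min
Wed: 8:10 AM–5:44 PM = 9 h 34 min
Thu: 6:41 AM–5:40 PM = 10 h 59 min; less 30 min break → 10 h 29 min
Fri: 7:40 AM–5:17 PM = 9 h 37 min; less 75 min break → 8 h 22 min
Sat: 6:35 AM–12:36 PM = 6 h 1 min; less 75 min break → 4 h 46 min
Total: 4 h 16 min + 9 h 34 min + 10 h 29 min + 8 h 22 min + 4 h 46 min = 37 h 27 min.

37 h 27 min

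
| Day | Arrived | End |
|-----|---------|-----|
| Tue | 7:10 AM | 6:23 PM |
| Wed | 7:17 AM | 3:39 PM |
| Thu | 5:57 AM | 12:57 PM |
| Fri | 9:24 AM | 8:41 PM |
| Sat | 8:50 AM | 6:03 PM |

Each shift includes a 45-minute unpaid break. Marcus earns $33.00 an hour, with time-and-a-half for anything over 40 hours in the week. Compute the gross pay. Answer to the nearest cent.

Tue: 7:10 AM–6:23 PM = 11 h 13 min; less 45 min break → 10 h 28 min
Wed: 7:17 AM–3:39 PM = 8 h 22 min; less 45 min break → 7 h 37 min
Thu: 5:57 AM–12:57 PM = 7 h 0 min; less 45 min break → 6 h 15 min
Fri: 9:24 AM–8:41 PM = 11 h 17 min; less 45 min break → 10 h 32 min
Sat: 8:50 AM–6:03 PM = 9 h 13 min; less 45 min break → 8 h 28 min
Total worked: 43 h 20 min = 2600 min.
Regular 40 h 0 min = 2400 min at $33.00/h; overtime 3 h 20 min = 200 min at $49.50/h.
Pay = (2400 × $33.00 + 200 × $49.50) ÷ 60 = $1485.00.

$1485.00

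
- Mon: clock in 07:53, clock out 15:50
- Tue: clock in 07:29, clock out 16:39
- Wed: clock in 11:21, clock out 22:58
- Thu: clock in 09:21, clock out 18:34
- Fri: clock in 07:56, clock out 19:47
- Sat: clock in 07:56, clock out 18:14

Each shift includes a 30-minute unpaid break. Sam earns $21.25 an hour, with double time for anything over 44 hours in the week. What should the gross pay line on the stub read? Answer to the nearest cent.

$1491.75

Mon: 07:53–15:50 = 7 h 57 min; less 30 min break → 7 h 27 min
Tue: 07:29–16:39 = 9 h 10 min; less 30 min break → 8 h 40 min
Wed: 11:21–22:58 = 11 h 37 min; less 30 min break → 11 h 7 min
Thu: 09:21–18:34 = 9 h 13 min; less 30 min break → 8 h 43 min
Fri: 07:56–19:47 = 11 h 51 min; less 30 min break → 11 h 21 min
Sat: 07:56–18:14 = 10 h 18 min; less 30 min break → 9 h 48 min
Total worked: 57 h 6 min = 3426 min.
Regular 44 h 0 min = 2640 min at $21.25/h; overtime 13 h 6 min = 786 min at $42.50/h.
Pay = (2640 × $21.25 + 786 × $42.50) ÷ 60 = $1491.75.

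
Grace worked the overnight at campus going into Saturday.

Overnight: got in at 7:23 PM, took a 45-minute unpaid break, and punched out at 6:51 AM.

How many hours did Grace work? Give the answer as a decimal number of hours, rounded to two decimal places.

Overnight: 7:23 PM → midnight = 4 h 37 min; midnight → 6:51 AM = 6 h 51 min; span 11 h 28 min; less 45 min break → 10 h 43 min

10.72 hours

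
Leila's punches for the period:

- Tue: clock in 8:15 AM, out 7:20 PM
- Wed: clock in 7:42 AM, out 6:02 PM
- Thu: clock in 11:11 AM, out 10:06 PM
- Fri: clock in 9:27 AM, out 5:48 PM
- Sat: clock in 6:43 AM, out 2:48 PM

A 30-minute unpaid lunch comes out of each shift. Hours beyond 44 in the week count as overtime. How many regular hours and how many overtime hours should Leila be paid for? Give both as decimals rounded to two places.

Tue: 8:15 AM–7:20 PM = 11 h 5 min; less 30 min break → 10 h 35 min
Wed: 7:42 AM–6:02 PM = 10 h 20 min; less 30 min break → 9 h 50 min
Thu: 11:11 AM–10:06 PM = 10 h 55 min; less 30 min break → 10 h 25 min
Fri: 9:27 AM–5:48 PM = 8 h 21 min; less 30 min break → 7 h 51 min
Sat: 6:43 AM–2:48 PM = 8 h 5 min; less 30 min break → 7 h 35 min
Total worked: 46 h 16 min = 46.27 h.
Threshold 44 h → overtime 2 h 16 min, regular 44 h 0 min.

Regular 44.00 hours, overtime 2.27 hours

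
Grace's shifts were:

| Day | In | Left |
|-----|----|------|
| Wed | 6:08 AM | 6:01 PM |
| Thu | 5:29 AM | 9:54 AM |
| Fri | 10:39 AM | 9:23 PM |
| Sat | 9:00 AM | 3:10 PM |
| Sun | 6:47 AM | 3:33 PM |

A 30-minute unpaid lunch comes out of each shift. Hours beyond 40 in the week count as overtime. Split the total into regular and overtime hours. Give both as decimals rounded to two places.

Wed: 6:08 AM–6:01 PM = 11 h 53 min; less 30 min break → 11 h 23 min
Thu: 5:29 AM–9:54 AM = 4 h 25 min; less 30 min break → 3 h 55 min
Fri: 10:39 AM–9:23 PM = 10 h 44 min; less 30 min break → 10 h 14 min
Sat: 9:00 AM–3:10 PM = 6 h 10 min; less 30 min break → 5 h 40 min
Sun: 6:47 AM–3:33 PM = 8 h 46 min; less 30 min break → 8 h 16 min
Total worked: 39 h 28 min = 39.47 h.
Threshold 40 h → overtime 0 h 0 min, regular 39 h 28 min.

Regular 39.47 hours, overtime 0.00 hours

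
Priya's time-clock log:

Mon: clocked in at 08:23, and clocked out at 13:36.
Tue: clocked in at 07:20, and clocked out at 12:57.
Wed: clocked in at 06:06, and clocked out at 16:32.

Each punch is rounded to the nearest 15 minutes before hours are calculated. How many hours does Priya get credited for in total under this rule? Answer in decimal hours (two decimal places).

Mon: in 08:23→08:30, out 13:36→13:30; 5 h 0 min
Tue: in 07:20→07:15, out 12:57→13:00; 5 h 45 min
Wed: in 06:06→06:00, out 16:32→16:30; 10 h 30 min
Total credited: 21 h 15 min.

21.25 hours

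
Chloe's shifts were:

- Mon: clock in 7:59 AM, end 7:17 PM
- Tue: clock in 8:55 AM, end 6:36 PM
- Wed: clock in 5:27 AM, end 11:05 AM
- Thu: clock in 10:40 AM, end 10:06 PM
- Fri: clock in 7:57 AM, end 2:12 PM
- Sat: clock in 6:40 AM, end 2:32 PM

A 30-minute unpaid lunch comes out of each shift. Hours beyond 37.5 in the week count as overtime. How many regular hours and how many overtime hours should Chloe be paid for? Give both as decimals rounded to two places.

Mon: 7:59 AM–7:17 PM = 11 h 18 min; less 30 min break → 10 h 48 min
Tue: 8:55 AM–6:36 PM = 9 h 41 min; less 30 min break → 9 h 11 min
Wed: 5:27 AM–11:05 AM = 5 h 38 min; less 30 min break → 5 h 8 min
Thu: 10:40 AM–10:06 PM = 11 h 26 min; less 30 min break → 10 h 56 min
Fri: 7:57 AM–2:12 PM = 6 h 15 min; less 30 min break → 5 h 45 min
Sat: 6:40 AM–2:32 PM = 7 h 52 min; less 30 min break → 7 h 22 min
Total worked: 49 h 10 min = 49.17 h.
Threshold 37.5 h → overtime 11 h 40 min, regular 37 h 30 min.

Regular 37.50 hours, overtime 11.67 hours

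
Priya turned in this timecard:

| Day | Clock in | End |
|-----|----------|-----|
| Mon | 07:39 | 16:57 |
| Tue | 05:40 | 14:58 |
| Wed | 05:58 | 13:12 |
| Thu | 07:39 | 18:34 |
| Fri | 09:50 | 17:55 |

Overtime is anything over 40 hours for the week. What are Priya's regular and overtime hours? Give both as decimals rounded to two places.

Regular 40.00 hours, overtime 4.83 hours

Mon: 07:39–16:57 = 9 h 18 min
Tue: 05:40–14:58 = 9 h 18 min
Wed: 05:58–13:12 = 7 h 14 min
Thu: 07:39–18:34 = 10 h 55 min
Fri: 09:50–17:55 = 8 h 5 min
Total worked: 44 h 50 min = 44.83 h.
Threshold 40 h → overtime 4 h 50 min, regular 40 h 0 min.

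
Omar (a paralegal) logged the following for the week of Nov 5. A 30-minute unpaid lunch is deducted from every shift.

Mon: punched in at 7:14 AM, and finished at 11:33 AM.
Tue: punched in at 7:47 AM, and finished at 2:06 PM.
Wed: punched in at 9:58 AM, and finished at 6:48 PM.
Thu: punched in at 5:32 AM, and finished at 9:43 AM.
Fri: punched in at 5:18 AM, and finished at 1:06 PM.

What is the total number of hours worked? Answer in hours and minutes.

28 h 57 min

Mon: 7:14 AM–11:33 AM = 4 h 19 min; less 30 min break → 3 h 49 min
Tue: 7:47 AM–2:06 PM = 6 h 19 min; less 30 min break → 5 h 49 min
Wed: 9:58 AM–6:48 PM = 8 h 50 min; less 30 min break → 8 h 20 min
Thu: 5:32 AM–9:43 AM = 4 h 11 min; less 30 min break → 3 h 41 min
Fri: 5:18 AM–1:06 PM = 7 h 48 min; less 30 min break → 7 h 18 min
Total: 3 h 49 min + 5 h 49 min + 8 h 20 min + 3 h 41 min + 7 h 18 min = 28 h 57 min.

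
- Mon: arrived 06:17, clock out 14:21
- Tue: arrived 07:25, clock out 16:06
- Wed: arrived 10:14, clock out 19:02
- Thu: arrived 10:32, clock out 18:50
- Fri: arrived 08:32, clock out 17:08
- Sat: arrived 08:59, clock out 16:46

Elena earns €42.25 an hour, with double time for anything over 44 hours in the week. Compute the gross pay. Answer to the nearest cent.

€2385.72

Mon: 06:17–14:21 = 8 h 4 min
Tue: 07:25–16:06 = 8 h 41 min
Wed: 10:14–19:02 = 8 h 48 min
Thu: 10:32–18:50 = 8 h 18 min
Fri: 08:32–17:08 = 8 h 36 min
Sat: 08:59–16:46 = 7 h 47 min
Total worked: 50 h 14 min = 3014 min.
Regular 44 h 0 min = 2640 min at €42.25/h; overtime 6 h 14 min = 374 min at €84.50/h.
Pay = (2640 × €42.25 + 374 × €84.50) ÷ 60 = €2385.72.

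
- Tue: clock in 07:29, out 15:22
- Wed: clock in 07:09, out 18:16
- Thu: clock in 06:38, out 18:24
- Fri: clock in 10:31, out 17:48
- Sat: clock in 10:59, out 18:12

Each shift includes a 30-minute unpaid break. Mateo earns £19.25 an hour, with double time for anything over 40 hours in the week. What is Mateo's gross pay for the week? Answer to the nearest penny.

Tue: 07:29–15:22 = 7 h 53 min; less 30 min break → 7 h 23 min
Wed: 07:09–18:16 = 11 h 7 min; less 30 min break → 10 h 37 min
Thu: 06:38–18:24 = 11 h 46 min; less 30 min break → 11 h 16 min
Fri: 10:31–17:48 = 7 h 17 min; less 30 min break → 6 h 47 min
Sat: 10:59–18:12 = 7 h 13 min; less 30 min break → 6 h 43 min
Total worked: 42 h 46 min = 2566 min.
Regular 40 h 0 min = 2400 min at £19.25/h; overtime 2 h 46 min = 166 min at £38.50/h.
Pay = (2400 × £19.25 + 166 × £38.50) ÷ 60 = £876.52.

£876.52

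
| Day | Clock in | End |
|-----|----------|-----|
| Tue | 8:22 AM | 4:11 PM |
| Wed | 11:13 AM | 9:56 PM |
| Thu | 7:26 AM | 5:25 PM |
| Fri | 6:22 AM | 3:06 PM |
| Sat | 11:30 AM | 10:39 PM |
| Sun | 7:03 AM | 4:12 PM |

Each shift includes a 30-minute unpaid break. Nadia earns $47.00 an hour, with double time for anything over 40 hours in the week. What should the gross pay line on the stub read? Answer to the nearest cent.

Tue: 8:22 AM–4:11 PM = 7 h 49 min; less 30 min break → 7 h 19 min
Wed: 11:13 AM–9:56 PM = 10 h 43 min; less 30 min break → 10 h 13 min
Thu: 7:26 AM–5:25 PM = 9 h 59 min; less 30 min break → 9 h 29 min
Fri: 6:22 AM–3:06 PM = 8 h 44 min; less 30 min break → 8 h 14 min
Sat: 11:30 AM–10:39 PM = 11 h 9 min; less 30 min break → 10 h 39 min
Sun: 7:03 AM–4:12 PM = 9 h 9 min; less 30 min break → 8 h 39 min
Total worked: 54 h 33 min = 3273 min.
Regular 40 h 0 min = 2400 min at $47.00/h; overtime 14 h 33 min = 873 min at $94.00/h.
Pay = (2400 × $47.00 + 873 × $94.00) ÷ 60 = $3247.70.

$3247.70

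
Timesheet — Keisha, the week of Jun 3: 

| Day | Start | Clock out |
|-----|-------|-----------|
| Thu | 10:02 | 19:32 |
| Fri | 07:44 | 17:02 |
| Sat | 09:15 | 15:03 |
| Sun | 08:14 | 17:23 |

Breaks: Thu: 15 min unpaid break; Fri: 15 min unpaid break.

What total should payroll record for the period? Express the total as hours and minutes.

Thu: 10:02–19:32 = 9 h 30 min; less 15 min break → 9 h 15 min
Fri: 07:44–17:02 = 9 h 18 min; less 15 min break → 9 h 3 min
Sat: 09:15–15:03 = 5 h 48 min
Sun: 08:14–17:23 = 9 h 9 min
Total: 9 h 15 min + 9 h 3 min + 5 h 48 min + 9 h 9 min = 33 h 15 min.

33 h 15 min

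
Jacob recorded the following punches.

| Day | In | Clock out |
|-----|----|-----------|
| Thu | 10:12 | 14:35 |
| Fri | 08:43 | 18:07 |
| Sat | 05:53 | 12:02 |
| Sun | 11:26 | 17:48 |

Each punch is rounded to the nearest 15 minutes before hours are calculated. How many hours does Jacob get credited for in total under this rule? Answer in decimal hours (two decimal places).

25.75 hours

Thu: in 10:12→10:15, out 14:35→14:30; 4 h 15 min
Fri: in 08:43→08:45, out 18:07→18:00; 9 h 15 min
Sat: in 05:53→06:00, out 12:02→12:00; 6 h 0 min
Sun: in 11:26→11:30, out 17:48→17:45; 6 h 15 min
Total credited: 25 h 45 min.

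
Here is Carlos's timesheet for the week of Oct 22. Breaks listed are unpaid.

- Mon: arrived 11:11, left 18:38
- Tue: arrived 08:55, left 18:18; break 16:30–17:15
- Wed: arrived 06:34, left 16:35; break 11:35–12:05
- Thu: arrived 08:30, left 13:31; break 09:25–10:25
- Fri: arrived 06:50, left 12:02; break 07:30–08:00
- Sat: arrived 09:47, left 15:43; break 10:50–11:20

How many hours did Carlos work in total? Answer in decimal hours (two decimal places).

Mon: 11:11–18:38 = 7 h 27 min
Tue: 08:55–18:18 = 9 h 23 min; less 45 min break → 8 h 38 min
Wed: 06:34–16:35 = 10 h 1 min; less 30 min break → 9 h 31 min
Thu: 08:30–13:31 = 5 h 1 min; less 60 min break → 4 h 1 min
Fri: 06:50–12:02 = 5 h 12 min; less 30 min break → 4 h 42 min
Sat: 09:47–15:43 = 5 h 56 min; less 30 min break → 5 h 26 min
Total: 7 h 27 min + 8 h 38 min + 9 h 31 min + 4 h 1 min + 4 h 42 min + 5 h 26 min = 39 h 45 min.

39.75 hours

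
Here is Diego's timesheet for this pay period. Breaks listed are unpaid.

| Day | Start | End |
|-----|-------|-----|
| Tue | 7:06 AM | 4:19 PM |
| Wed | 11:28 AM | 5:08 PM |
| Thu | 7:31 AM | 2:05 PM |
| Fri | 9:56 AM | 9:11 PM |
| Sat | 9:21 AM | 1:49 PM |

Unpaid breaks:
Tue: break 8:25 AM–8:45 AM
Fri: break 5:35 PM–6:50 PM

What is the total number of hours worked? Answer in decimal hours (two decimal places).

Tue: 7:06 AM–4:19 PM = 9 h 13 min; less 20 min break → 8 h 53 min
Wed: 11:28 AM–5:08 PM = 5 h 40 min
Thu: 7:31 AM–2:05 PM = 6 h 34 min
Fri: 9:56 AM–9:11 PM = 11 h 15 min; less 75 min break → 10 h 0 min
Sat: 9:21 AM–1:49 PM = 4 h 28 min
Total: 8 h 53 min + 5 h 40 min + 6 h 34 min + 10 h 0 min + 4 h 28 min = 35 h 35 min.

35.58 hours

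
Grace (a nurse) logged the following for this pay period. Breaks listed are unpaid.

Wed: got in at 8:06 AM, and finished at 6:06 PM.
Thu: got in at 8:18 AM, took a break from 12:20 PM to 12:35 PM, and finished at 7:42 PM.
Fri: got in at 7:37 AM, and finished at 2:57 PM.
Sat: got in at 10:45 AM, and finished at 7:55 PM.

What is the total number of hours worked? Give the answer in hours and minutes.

37 h 39 min

Wed: 8:06 AM–6:06 PM = 10 h 0 min
Thu: 8:18 AM–7:42 PM = 11 h 24 min; less 15 min break → 11 h 9 min
Fri: 7:37 AM–2:57 PM = 7 h 20 min
Sat: 10:45 AM–7:55 PM = 9 h 10 min
Total: 10 h 0 min + 11 h 9 min + 7 h 20 min + 9 h 10 min = 37 h 39 min.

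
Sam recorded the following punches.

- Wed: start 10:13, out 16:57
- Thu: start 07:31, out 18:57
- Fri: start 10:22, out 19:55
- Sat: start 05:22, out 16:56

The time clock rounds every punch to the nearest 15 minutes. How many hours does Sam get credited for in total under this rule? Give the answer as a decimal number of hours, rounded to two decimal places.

Wed: in 10:13→10:15, out 16:57→17:00; 6 h 45 min
Thu: in 07:31→07:30, out 18:57→19:00; 11 h 30 min
Fri: in 10:22→10:15, out 19:55→20:00; 9 h 45 min
Sat: in 05:22→05:15, out 16:56→17:00; 11 h 45 min
Total credited: 39 h 45 min.

39.75 hours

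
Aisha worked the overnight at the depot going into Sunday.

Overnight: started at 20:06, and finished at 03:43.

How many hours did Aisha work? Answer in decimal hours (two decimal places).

Overnight: 20:06 → midnight = 3 h 54 min; midnight → 03:43 = 3 h 43 min; span 7 h 37 min

7.62 hours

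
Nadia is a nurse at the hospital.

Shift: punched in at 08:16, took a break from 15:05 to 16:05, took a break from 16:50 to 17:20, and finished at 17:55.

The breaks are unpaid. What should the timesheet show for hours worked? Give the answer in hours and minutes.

Shift: 08:16–17:55 = 9 h 39 min; less 90 min break → 8 h 9 min

8 h 9 min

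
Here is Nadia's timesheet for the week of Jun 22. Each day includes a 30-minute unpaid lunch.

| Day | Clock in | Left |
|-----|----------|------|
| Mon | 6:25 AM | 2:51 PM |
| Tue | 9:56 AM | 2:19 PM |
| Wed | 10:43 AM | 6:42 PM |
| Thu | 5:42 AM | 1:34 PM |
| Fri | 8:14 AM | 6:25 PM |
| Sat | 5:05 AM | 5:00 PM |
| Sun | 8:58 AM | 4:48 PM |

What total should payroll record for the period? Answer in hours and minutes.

55 h 6 min

Mon: 6:25 AM–2:51 PM = 8 h 26 min; less 30 min break → 7 h 56 min
Tue: 9:56 AM–2:19 PM = 4 h 23 min; less 30 min break → 3 h 53 min
Wed: 10:43 AM–6:42 PM = 7 h 59 min; less 30 min break → 7 h 29 min
Thu: 5:42 AM–1:34 PM = 7 h 52 min; less 30 min break → 7 h 22 min
Fri: 8:14 AM–6:25 PM = 10 h 11 min; less 30 min break → 9 h 41 min
Sat: 5:05 AM–5:00 PM = 11 h 55 min; less 30 min break → 11 h 25 min
Sun: 8:58 AM–4:48 PM = 7 h 50 min; less 30 min break → 7 h 20 min
Total: 7 h 56 min + 3 h 53 min + 7 h 29 min + 7 h 22 min + 9 h 41 min + 11 h 25 min + 7 h 20 min = 55 h 6 min.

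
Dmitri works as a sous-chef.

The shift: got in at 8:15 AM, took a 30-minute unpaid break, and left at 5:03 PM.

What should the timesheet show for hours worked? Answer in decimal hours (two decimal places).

The shift: 8:15 AM–5:03 PM = 8 h 48 min; less 30 min break → 8 h 18 min

8.30 hours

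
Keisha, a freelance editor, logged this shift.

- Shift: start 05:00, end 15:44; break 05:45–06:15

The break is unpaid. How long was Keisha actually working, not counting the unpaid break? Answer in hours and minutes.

Shift: 05:00–15:44 = 10 h 44 min; less 30 min break → 10 h 14 min

10 h 14 min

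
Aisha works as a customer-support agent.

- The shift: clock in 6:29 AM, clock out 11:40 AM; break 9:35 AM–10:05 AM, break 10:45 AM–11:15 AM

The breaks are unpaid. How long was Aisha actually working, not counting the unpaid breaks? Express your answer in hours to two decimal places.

The shift: 6:29 AM–11:40 AM = 5 h 11 min; less 60 min break → 4 h 11 min

4.18 hours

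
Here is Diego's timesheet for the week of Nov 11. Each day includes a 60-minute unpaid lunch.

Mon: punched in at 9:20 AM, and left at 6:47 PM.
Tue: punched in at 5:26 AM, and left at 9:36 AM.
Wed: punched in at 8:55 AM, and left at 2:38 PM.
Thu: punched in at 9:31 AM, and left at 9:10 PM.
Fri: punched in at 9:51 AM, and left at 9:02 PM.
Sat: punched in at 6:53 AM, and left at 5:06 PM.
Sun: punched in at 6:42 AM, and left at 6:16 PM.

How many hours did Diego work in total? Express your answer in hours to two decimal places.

Mon: 9:20 AM–6:47 PM = 9 h 27 min; less 60 min break → 8 h 27 min
Tue: 5:26 AM–9:36 AM = 4 h 10 min; less 60 min break → 3 h 10 min
Wed: 8:55 AM–2:38 PM = 5 h 43 min; less 60 min break → 4 h 43 min
Thu: 9:31 AM–9:10 PM = 11 h 39 min; less 60 min break → 10 h 39 min
Fri: 9:51 AM–9:02 PM = 11 h 11 min; less 60 min break → 10 h 11 min
Sat: 6:53 AM–5:06 PM = 10 h 13 min; less 60 min break → 9 h 13 min
Sun: 6:42 AM–6:16 PM = 11 h 34 min; less 60 min break → 10 h 34 min
Total: 8 h 27 min + 3 h 10 min + 4 h 43 min + 10 h 39 min + 10 h 11 min + 9 h 13 min + 10 h 34 min = 56 h 57 min.

56.95 hours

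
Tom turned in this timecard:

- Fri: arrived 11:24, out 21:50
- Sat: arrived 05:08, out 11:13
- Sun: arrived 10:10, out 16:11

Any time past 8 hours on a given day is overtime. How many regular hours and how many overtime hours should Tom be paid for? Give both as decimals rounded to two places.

Fri: 11:24–21:50 = 10 h 26 min
Sat: 05:08–11:13 = 6 h 5 min
Sun: 10:10–16:11 = 6 h 1 min
Fri reg 8 h 0 min / OT 2 h 26 min; Sat reg 6 h 5 min / OT 0 h 0 min; Sun reg 6 h 1 min / OT 0 h 0 min.
Totals: regular 20 h 6 min, overtime 2 h 26 min.

Regular 20.10 hours, overtime 2.43 hours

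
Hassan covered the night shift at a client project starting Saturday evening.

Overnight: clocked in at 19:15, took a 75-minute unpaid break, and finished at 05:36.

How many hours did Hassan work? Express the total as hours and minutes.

Overnight: 19:15 → midnight = 4 h 45 min; midnight → 05:36 = 5 h 36 min; span 10 h 21 min; less 75 min break → 9 h 6 min

9 h 6 min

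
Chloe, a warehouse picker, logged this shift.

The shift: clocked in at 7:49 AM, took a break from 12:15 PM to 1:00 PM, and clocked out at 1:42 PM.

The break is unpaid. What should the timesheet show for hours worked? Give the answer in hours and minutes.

The shift: 7:49 AM–1:42 PM = 5 h 53 min; less 45 min break → 5 h 8 min

5 h 8 min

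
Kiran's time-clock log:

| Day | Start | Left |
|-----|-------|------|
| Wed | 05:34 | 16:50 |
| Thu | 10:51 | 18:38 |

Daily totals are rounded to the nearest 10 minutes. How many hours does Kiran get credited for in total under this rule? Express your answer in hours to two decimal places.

19.17 hours

Wed: 05:34–16:50 = 11 h 16 min → rounds to 11 h 20 min
Thu: 10:51–18:38 = 7 h 47 min → rounds to 7 h 50 min
Total credited: 19 h 10 min.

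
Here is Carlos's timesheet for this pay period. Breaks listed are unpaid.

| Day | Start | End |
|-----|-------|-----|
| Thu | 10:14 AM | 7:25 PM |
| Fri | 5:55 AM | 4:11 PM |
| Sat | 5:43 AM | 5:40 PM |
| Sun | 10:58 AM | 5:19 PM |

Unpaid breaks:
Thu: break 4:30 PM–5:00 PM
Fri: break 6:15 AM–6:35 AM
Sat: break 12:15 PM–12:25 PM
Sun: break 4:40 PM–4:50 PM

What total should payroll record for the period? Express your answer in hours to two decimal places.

36.58 hours

Thu: 10:14 AM–7:25 PM = 9 h 11 min; less 30 min break → 8 h 41 min
Fri: 5:55 AM–4:11 PM = 10 h 16 min; less 20 min break → 9 h 56 min
Sat: 5:43 AM–5:40 PM = 11 h 57 min; less 10 min break → 11 h 47 min
Sun: 10:58 AM–5:19 PM = 6 h 21 min; less 10 min break → 6 h 11 min
Total: 8 h 41 min + 9 h 56 min + 11 h 47 min + 6 h 11 min = 36 h 35 min.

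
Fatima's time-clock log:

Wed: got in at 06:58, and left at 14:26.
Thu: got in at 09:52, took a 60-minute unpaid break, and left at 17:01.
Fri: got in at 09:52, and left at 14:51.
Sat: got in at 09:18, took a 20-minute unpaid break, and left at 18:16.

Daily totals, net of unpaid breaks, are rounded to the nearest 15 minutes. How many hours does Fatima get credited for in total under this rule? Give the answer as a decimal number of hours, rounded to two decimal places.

Wed: 06:58–14:26 = 7 h 28 min → rounds to 7 h 30 min
Thu: 09:52–17:01 = 7 h 9 min − 60 min = 6 h 9 min → rounds to 6 h 15 min
Fri: 09:52–14:51 = 4 h 59 min → rounds to 5 h 0 min
Sat: 09:18–18:16 = 8 h 58 min − 20 min = 8 h 38 min → rounds to 8 h 45 min
Total credited: 27 h 30 min.

27.50 hours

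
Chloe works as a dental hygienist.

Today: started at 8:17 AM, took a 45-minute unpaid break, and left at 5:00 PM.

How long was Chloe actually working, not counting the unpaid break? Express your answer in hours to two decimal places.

7.97 hours

Today: 8:17 AM–5:00 PM = 8 h 43 min; less 45 min break → 7 h 58 min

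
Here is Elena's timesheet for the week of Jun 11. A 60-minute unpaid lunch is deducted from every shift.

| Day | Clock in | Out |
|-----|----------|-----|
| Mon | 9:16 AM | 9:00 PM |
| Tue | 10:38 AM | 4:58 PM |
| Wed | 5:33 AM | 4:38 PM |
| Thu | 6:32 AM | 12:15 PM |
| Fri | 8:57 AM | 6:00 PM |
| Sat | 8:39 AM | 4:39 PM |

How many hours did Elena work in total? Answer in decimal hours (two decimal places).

45.92 hours

Mon: 9:16 AM–9:00 PM = 11 h 44 min; less 60 min break → 10 h 44 min
Tue: 10:38 AM–4:58 PM = 6 h 20 min; less 60 min break → 5 h 20 min
Wed: 5:33 AM–4:38 PM = 11 h 5 min; less 60 min break → 10 h 5 min
Thu: 6:32 AM–12:15 PM = 5 h 43 min; less 60 min break → 4 h 43 min
Fri: 8:57 AM–6:00 PM = 9 h 3 min; less 60 min break → 8 h 3 min
Sat: 8:39 AM–4:39 PM = 8 h 0 min; less 60 min break → 7 h 0 min
Total: 10 h 44 min + 5 h 20 min + 10 h 5 min + 4 h 43 min + 8 h 3 min + 7 h 0 min = 45 h 55 min.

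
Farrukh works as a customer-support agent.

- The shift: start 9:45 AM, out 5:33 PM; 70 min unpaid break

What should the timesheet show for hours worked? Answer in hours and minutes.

The shift: 9:45 AM–5:33 PM = 7 h 48 min; less 70 min break → 6 h 38 min

6 h 38 min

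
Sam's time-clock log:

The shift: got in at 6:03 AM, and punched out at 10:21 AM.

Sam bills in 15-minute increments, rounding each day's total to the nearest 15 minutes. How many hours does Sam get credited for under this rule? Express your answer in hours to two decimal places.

The shift: 6:03 AM–10:21 AM = 4 h 18 min → rounds to 4 h 15 min

4.25 hours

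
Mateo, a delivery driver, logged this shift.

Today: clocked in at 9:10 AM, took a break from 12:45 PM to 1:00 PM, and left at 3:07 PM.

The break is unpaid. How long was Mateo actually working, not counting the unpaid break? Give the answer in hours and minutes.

5 h 42 min

Today: 9:10 AM–3:07 PM = 5 h 57 min; less 15 min break → 5 h 42 min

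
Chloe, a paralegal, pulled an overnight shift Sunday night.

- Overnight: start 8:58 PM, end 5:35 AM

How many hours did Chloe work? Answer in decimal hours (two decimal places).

Overnight: 8:58 PM → midnight = 3 h 2 min; midnight → 5:35 AM = 5 h 35 min; span 8 h 37 min

8.62 hours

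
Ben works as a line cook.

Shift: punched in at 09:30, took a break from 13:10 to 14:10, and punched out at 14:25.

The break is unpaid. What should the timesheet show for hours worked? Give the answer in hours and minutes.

Shift: 09:30–14:25 = 4 h 55 min; less 60 min break → 3 h 55 min

3 h 55 min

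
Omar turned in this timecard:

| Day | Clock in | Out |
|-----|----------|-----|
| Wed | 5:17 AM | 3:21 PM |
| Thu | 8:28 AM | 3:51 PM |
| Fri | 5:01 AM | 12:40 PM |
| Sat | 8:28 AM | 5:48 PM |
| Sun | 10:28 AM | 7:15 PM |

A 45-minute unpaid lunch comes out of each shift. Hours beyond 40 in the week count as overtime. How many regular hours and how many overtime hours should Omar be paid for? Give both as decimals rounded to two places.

Regular 39.47 hours, overtime 0.00 hours

Wed: 5:17 AM–3:21 PM = 10 h 4 min; less 45 min break → 9 h 19 min
Thu: 8:28 AM–3:51 PM = 7 h 23 min; less 45 min break → 6 h 38 min
Fri: 5:01 AM–12:40 PM = 7 h 39 min; less 45 min break → 6 h 54 min
Sat: 8:28 AM–5:48 PM = 9 h 20 min; less 45 min break → 8 h 35 min
Sun: 10:28 AM–7:15 PM = 8 h 47 min; less 45 min break → 8 h 2 min
Total worked: 39 h 28 min = 39.47 h.
Threshold 40 h → overtime 0 h 0 min, regular 39 h 28 min.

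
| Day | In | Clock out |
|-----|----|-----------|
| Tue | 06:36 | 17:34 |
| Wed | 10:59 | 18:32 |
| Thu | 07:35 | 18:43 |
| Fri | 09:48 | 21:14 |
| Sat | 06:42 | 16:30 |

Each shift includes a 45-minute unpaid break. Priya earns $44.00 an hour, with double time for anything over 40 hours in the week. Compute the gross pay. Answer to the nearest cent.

$2387.73

Tue: 06:36–17:34 = 10 h 58 min; less 45 min break → 10 h 13 min
Wed: 10:59–18:32 = 7 h 33 min; less 45 min break → 6 h 48 min
Thu: 07:35–18:43 = 11 h 8 min; less 45 min break → 10 h 23 min
Fri: 09:48–21:14 = 11 h 26 min; less 45 min break → 10 h 41 min
Sat: 06:42–16:30 = 9 h 48 min; less 45 min break → 9 h 3 min
Total worked: 47 h 8 min = 2828 min.
Regular 40 h 0 min = 2400 min at $44.00/h; overtime 7 h 8 min = 428 min at $88.00/h.
Pay = (2400 × $44.00 + 428 × $88.00) ÷ 60 = $2387.73.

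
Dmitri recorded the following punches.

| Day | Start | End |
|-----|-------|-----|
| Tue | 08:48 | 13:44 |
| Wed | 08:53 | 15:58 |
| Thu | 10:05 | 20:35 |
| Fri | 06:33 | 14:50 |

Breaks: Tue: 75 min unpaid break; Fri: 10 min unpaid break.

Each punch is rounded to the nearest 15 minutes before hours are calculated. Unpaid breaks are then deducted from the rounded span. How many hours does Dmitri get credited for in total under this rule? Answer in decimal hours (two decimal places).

Tue: in 08:48→08:45, out 13:44→13:45; 5 h 0 min − 75 min = 3 h 45 min
Wed: in 08:53→09:00, out 15:58→16:00; 7 h 0 min
Thu: in 10:05→10:00, out 20:35→20:30; 10 h 30 min
Fri: in 06:33→06:30, out 14:50→14:45; 8 h 15 min − 10 min = 8 h 5 min
Total credited: 29 h 20 min.

29.33 hours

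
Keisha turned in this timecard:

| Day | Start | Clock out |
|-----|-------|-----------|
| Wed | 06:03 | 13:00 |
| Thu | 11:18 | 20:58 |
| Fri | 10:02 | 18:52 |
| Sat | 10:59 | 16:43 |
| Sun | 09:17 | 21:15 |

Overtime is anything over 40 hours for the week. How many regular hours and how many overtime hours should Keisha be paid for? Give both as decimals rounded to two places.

Wed: 06:03–13:00 = 6 h 57 min
Thu: 11:18–20:58 = 9 h 40 min
Fri: 10:02–18:52 = 8 h 50 min
Sat: 10:59–16:43 = 5 h 44 min
Sun: 09:17–21:15 = 11 h 58 min
Total worked: 43 h 9 min = 43.15 h.
Threshold 40 h → overtime 3 h 9 min, regular 40 h 0 min.

Regular 40.00 hours, overtime 3.15 hours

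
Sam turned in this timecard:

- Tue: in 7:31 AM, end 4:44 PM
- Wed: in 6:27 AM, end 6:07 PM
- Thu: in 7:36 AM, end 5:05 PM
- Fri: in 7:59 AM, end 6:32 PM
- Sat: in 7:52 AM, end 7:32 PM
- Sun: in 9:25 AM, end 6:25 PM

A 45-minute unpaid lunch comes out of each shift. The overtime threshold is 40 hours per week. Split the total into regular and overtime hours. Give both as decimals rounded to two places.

Regular 40.00 hours, overtime 17.08 hours

Tue: 7:31 AM–4:44 PM = 9 h 13 min; less 45 min break → 8 h 28 min
Wed: 6:27 AM–6:07 PM = 11 h 40 min; less 45 min break → 10 h 55 min
Thu: 7:36 AM–5:05 PM = 9 h 29 min; less 45 min break → 8 h 44 min
Fri: 7:59 AM–6:32 PM = 10 h 33 min; less 45 min break → 9 h 48 min
Sat: 7:52 AM–7:32 PM = 11 h 40 min; less 45 min break → 10 h 55 min
Sun: 9:25 AM–6:25 PM = 9 h 0 min; less 45 min break → 8 h 15 min
Total worked: 57 h 5 min = 57.08 h.
Threshold 40 h → overtime 17 h 5 min, regular 40 h 0 min.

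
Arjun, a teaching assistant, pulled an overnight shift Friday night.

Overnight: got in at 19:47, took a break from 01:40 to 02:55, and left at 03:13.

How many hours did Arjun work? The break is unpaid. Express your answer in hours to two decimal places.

6.18 hours

Overnight: 19:47 → midnight = 4 h 13 min; midnight → 03:13 = 3 h 13 min; span 7 h 26 min; less 75 min break → 6 h 11 min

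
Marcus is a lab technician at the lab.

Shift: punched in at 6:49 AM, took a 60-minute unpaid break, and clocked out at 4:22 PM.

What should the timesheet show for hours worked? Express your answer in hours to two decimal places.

Shift: 6:49 AM–4:22 PM = 9 h 33 min; less 60 min break → 8 h 33 min

8.55 hours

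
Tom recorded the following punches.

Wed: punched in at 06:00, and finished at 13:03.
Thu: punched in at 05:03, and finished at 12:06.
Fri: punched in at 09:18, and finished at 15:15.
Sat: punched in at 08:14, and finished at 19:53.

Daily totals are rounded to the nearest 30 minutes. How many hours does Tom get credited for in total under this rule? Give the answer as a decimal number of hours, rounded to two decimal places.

Wed: 06:00–13:03 = 7 h 3 min → rounds to 7 h 0 min
Thu: 05:03–12:06 = 7 h 3 min → rounds to 7 h 0 min
Fri: 09:18–15:15 = 5 h 57 min → rounds to 6 h 0 min
Sat: 08:14–19:53 = 11 h 39 min → rounds to 11 h 30 min
Total credited: 31 h 30 min.

31.50 hours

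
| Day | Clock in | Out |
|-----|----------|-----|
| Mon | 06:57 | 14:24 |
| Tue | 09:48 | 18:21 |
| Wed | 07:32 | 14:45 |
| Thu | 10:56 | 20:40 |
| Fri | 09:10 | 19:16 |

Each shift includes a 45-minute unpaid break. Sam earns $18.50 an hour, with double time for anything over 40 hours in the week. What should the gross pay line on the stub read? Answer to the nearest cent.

Mon: 06:57–14:24 = 7 h 27 min; less 45 min break → 6 h 42 min
Tue: 09:48–18:21 = 8 h 33 min; less 45 min break → 7 h 48 min
Wed: 07:32–14:45 = 7 h 13 min; less 45 min break → 6 h 28 min
Thu: 10:56–20:40 = 9 h 44 min; less 45 min break → 8 h 59 min
Fri: 09:10–19:16 = 10 h 6 min; less 45 min break → 9 h 21 min
Total worked: 39 h 18 min = 2358 min.
Regular 39 h 18 min = 2358 min at $18.50/h; overtime 0 h 0 min = 0 min at $37.00/h.
Pay = (2358 × $18.50 + 0 × $37.00) ÷ 60 = $727.05.

$727.05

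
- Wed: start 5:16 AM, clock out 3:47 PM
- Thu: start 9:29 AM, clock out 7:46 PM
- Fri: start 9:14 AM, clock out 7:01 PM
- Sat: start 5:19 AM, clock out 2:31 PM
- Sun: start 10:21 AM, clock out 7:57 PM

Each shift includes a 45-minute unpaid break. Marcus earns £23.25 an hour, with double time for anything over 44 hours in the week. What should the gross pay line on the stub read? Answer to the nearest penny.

Wed: 5:16 AM–3:47 PM = 10 h 31 min; less 45 min break → 9 h 46 min
Thu: 9:29 AM–7:46 PM = 10 h 17 min; less 45 min break → 9 h 32 min
Fri: 9:14 AM–7:01 PM = 9 h 47 min; less 45 min break → 9 h 2 min
Sat: 5:19 AM–2:31 PM = 9 h 12 min; less 45 min break → 8 h 27 min
Sun: 10:21 AM–7:57 PM = 9 h 36 min; less 45 min break → 8 h 51 min
Total worked: 45 h 38 min = 2738 min.
Regular 44 h 0 min = 2640 min at £23.25/h; overtime 1 h 38 min = 98 min at £46.50/h.
Pay = (2640 × £23.25 + 98 × £46.50) ÷ 60 = £1098.95.

£1098.95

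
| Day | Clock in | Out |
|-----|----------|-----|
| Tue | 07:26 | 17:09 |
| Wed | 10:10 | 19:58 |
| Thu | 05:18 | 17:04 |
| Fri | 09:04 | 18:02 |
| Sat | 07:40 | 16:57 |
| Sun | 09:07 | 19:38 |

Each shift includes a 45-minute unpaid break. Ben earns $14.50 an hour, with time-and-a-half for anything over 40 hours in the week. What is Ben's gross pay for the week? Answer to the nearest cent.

$918.21

Tue: 07:26–17:09 = 9 h 43 min; less 45 min break → 8 h 58 min
Wed: 10:10–19:58 = 9 h 48 min; less 45 min break → 9 h 3 min
Thu: 05:18–17:04 = 11 h 46 min; less 45 min break → 11 h 1 min
Fri: 09:04–18:02 = 8 h 58 min; less 45 min break → 8 h 13 min
Sat: 07:40–16:57 = 9 h 17 min; less 45 min break → 8 h 32 min
Sun: 09:07–19:38 = 10 h 31 min; less 45 min break → 9 h 46 min
Total worked: 55 h 33 min = 3333 min.
Regular 40 h 0 min = 2400 min at $14.50/h; overtime 15 h 33 min = 933 min at $21.75/h.
Pay = (2400 × $14.50 + 933 × $21.75) ÷ 60 = $918.21.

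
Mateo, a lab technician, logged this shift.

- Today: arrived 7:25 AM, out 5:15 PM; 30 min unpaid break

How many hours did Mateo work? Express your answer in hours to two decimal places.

9.33 hours

Today: 7:25 AM–5:15 PM = 9 h 50 min; less 30 min break → 9 h 20 min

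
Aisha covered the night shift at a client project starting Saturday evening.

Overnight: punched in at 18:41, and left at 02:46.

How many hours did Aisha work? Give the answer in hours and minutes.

8 h 5 min

Overnight: 18:41 → midnight = 5 h 19 min; midnight → 02:46 = 2 h 46 min; span 8 h 5 min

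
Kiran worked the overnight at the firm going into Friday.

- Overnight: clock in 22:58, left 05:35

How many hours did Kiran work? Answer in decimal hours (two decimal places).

6.62 hours

Overnight: 22:58 → midnight = 1 h 2 min; midnight → 05:35 = 5 h 35 min; span 6 h 37 min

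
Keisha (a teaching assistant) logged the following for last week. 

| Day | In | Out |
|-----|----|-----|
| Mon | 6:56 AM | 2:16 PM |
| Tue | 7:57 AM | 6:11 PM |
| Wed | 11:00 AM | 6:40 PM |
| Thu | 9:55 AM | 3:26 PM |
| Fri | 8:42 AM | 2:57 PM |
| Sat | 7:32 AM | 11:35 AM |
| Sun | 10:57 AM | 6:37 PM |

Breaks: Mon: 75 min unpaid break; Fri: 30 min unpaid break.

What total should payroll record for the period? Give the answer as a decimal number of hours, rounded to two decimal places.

46.97 hours

Mon: 6:56 AM–2:16 PM = 7 h 20 min; less 75 min break → 6 h 5 min
Tue: 7:57 AM–6:11 PM = 10 h 14 min
Wed: 11:00 AM–6:40 PM = 7 h 40 min
Thu: 9:55 AM–3:26 PM = 5 h 31 min
Fri: 8:42 AM–2:57 PM = 6 h 15 min; less 30 min break → 5 h 45 min
Sat: 7:32 AM–11:35 AM = 4 h 3 min
Sun: 10:57 AM–6:37 PM = 7 h 40 min
Total: 6 h 5 min + 10 h 14 min + 7 h 40 min + 5 h 31 min + 5 h 45 min + 4 h 3 min + 7 h 40 min = 46 h 58 min.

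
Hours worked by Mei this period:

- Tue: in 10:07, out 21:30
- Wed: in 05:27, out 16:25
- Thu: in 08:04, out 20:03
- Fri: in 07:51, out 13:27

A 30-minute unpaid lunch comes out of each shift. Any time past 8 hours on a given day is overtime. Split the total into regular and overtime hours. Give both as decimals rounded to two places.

Regular 29.10 hours, overtime 8.83 hours

Tue: 10:07–21:30 = 11 h 23 min; less 30 min break → 10 h 53 min
Wed: 05:27–16:25 = 10 h 58 min; less 30 min break → 10 h 28 min
Thu: 08:04–20:03 = 11 h 59 min; less 30 min break → 11 h 29 min
Fri: 07:51–13:27 = 5 h 36 min; less 30 min break → 5 h 6 min
Tue reg 8 h 0 min / OT 2 h 53 min; Wed reg 8 h 0 min / OT 2 h 28 min; Thu reg 8 h 0 min / OT 3 h 29 min; Fri reg 5 h 6 min / OT 0 h 0 min.
Totals: regular 29 h 6 min, overtime 8 h 50 min.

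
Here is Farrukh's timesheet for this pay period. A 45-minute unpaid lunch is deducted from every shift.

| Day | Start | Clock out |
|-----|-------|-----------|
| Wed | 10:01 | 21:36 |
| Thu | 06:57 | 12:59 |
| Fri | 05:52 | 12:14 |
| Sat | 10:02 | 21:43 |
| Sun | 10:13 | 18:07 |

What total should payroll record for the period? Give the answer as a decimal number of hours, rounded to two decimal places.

Wed: 10:01–21:36 = 11 h 35 min; less 45 min break → 10 h 50 min
Thu: 06:57–12:59 = 6 h 2 min; less 45 min break → 5 h 17 min
Fri: 05:52–12:14 = 6 h 22 min; less 45 min break → 5 h 37 min
Sat: 10:02–21:43 = 11 h 41 min; less 45 min break → 10 h 56 min
Sun: 10:13–18:07 = 7 h 54 min; less 45 min break → 7 h 9 min
Total: 10 h 50 min + 5 h 17 min + 5 h 37 min + 10 h 56 min + 7 h 9 min = 39 h 49 min.

39.82 hours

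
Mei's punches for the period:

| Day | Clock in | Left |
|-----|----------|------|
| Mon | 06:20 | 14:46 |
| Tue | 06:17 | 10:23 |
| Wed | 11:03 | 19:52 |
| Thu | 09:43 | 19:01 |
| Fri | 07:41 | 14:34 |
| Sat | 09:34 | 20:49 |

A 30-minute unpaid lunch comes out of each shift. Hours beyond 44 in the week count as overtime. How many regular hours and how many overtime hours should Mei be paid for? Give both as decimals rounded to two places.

Regular 44.00 hours, overtime 1.78 hours

Mon: 06:20–14:46 = 8 h 26 min; less 30 min break → 7 h 56 min
Tue: 06:17–10:23 = 4 h 6 min; less 30 min break → 3 h 36 min
Wed: 11:03–19:52 = 8 h 49 min; less 30 min break → 8 h 19 min
Thu: 09:43–19:01 = 9 h 18 min; less 30 min break → 8 h 48 min
Fri: 07:41–14:34 = 6 h 53 min; less 30 min break → 6 h 23 min
Sat: 09:34–20:49 = 11 h 15 min; less 30 min break → 10 h 45 min
Total worked: 45 h 47 min = 45.78 h.
Threshold 44 h → overtime 1 h 47 min, regular 44 h 0 min.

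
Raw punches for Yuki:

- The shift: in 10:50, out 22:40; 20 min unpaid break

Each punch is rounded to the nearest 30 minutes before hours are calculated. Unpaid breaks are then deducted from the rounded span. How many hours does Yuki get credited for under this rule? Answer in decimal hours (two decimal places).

The shift: in 10:50→11:00, out 22:40→22:30; 11 h 30 min − 20 min = 11 h 10 min

11.17 hours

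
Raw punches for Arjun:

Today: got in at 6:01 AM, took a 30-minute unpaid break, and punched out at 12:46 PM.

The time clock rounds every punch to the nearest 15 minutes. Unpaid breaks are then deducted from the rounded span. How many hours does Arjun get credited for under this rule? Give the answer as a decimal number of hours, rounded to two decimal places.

6.25 hours

Today: in 6:01 AM→6:00 AM, out 12:46 PM→12:45 PM; 6 h 45 min − 30 min = 6 h 15 min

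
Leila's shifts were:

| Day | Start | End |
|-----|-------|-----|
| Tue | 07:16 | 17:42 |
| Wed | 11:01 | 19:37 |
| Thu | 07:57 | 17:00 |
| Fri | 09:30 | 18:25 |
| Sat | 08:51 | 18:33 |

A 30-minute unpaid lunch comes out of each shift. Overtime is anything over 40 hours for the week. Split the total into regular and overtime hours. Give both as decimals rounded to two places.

Tue: 07:16–17:42 = 10 h 26 min; less 30 min break → 9 h 56 min
Wed: 11:01–19:37 = 8 h 36 min; less 30 min break → 8 h 6 min
Thu: 07:57–17:00 = 9 h 3 min; less 30 min break → 8 h 33 min
Fri: 09:30–18:25 = 8 h 55 min; less 30 min break → 8 h 25 min
Sat: 08:51–18:33 = 9 h 42 min; less 30 min break → 9 h 12 min
Total worked: 44 h 12 min = 44.20 h.
Threshold 40 h → overtime 4 h 12 min, regular 40 h 0 min.

Regular 40.00 hours, overtime 4.20 hours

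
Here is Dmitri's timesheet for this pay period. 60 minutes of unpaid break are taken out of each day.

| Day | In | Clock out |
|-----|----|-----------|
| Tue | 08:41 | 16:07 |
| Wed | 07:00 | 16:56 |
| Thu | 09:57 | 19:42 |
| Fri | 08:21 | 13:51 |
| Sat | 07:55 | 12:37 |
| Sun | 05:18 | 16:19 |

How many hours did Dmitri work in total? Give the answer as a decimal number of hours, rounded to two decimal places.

42.33 hours

Tue: 08:41–16:07 = 7 h 26 min; less 60 min break → 6 h 26 min
Wed: 07:00–16:56 = 9 h 56 min; less 60 min break → 8 h 56 min
Thu: 09:57–19:42 = 9 h 45 min; less 60 min break → 8 h 45 min
Fri: 08:21–13:51 = 5 h 30 min; less 60 min break → 4 h 30 min
Sat: 07:55–12:37 = 4 h 42 min; less 60 min break → 3 h 42 min
Sun: 05:18–16:19 = 11 h 1 min; less 60 min break → 10 h 1 min
Total: 6 h 26 min + 8 h 56 min + 8 h 45 min + 4 h 30 min + 3 h 42 min + 10 h 1 min = 42 h 20 min.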